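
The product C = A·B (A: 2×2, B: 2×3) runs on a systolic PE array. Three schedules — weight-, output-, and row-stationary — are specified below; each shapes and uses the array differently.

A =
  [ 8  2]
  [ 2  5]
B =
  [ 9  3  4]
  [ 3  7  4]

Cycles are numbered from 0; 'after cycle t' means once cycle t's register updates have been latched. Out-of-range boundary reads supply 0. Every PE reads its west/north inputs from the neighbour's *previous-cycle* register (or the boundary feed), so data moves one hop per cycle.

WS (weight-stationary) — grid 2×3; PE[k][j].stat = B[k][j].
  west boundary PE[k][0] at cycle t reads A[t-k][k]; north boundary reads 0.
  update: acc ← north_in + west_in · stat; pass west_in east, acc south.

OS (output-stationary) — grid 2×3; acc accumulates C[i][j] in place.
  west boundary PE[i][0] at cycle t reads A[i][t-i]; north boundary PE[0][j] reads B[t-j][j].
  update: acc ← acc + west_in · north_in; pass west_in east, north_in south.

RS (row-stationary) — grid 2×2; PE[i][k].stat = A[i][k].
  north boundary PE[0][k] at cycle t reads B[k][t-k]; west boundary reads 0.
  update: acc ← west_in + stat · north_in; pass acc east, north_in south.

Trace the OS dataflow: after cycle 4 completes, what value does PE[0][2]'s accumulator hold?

OS 2×3: PE[0][2] cycle-by-cycle (with neighbour feeds):
  cycle 0: PE[0][1] → acc 0, east 0, south 0
  cycle 0: PE[0][2] → acc 0, east 0, south 0
  cycle 1: PE[0][1] → acc 24, east 8, south 3
  cycle 1: PE[0][2] → acc 0, east 0, south 0
  cycle 2: PE[0][1] → acc 38, east 2, south 7
  cycle 2: PE[0][2] → acc 32, east 8, south 4
  cycle 3: PE[0][1] → acc 38, east 0, south 0
  cycle 3: PE[0][2] → acc 40, east 2, south 4
  cycle 4: PE[0][1] → acc 38, east 0, south 0
  cycle 4: PE[0][2] → acc 40, east 0, south 0

PE[0][2].acc = 40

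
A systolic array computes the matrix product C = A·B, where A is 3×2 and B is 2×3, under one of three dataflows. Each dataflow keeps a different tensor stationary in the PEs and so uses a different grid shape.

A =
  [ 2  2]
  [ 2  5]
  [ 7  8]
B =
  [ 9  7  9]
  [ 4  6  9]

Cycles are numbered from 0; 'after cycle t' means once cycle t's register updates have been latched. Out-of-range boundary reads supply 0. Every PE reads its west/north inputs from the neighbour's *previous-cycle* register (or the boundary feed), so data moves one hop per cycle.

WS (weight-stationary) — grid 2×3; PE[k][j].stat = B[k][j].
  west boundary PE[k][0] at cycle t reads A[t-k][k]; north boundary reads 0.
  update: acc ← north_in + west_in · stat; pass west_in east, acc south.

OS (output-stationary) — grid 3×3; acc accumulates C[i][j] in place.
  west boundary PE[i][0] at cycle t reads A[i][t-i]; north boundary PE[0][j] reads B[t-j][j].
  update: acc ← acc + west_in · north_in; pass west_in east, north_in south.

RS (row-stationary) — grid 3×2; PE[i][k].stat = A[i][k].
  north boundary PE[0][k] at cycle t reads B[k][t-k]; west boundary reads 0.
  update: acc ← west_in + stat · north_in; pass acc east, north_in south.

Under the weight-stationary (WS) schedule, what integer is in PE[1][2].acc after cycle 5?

WS (2×3). Following PE[1][2] plus its west/north inputs:
  after 0 — PE[0][2] acc=0, pass-E 0, pass-S 0
  after 0 — PE[1][1] acc=0, pass-E 0, pass-S 0
  after 0 — PE[1][2] acc=0, pass-E 0, pass-S 0
  after 1 — PE[0][2] acc=0, pass-E 0, pass-S 0
  after 1 — PE[1][1] acc=0, pass-E 0, pass-S 0
  after 1 — PE[1][2] acc=0, pass-E 0, pass-S 0
  after 2 — PE[0][2] acc=18, pass-E 2, pass-S 18
  after 2 — PE[1][1] acc=26, pass-E 2, pass-S 26
  after 2 — PE[1][2] acc=0, pass-E 0, pass-S 0
  after 3 — PE[0][2] acc=18, pass-E 2, pass-S 18
  after 3 — PE[1][1] acc=44, pass-E 5, pass-S 44
  after 3 — PE[1][2] acc=36, pass-E 2, pass-S 36
  after 4 — PE[0][2] acc=63, pass-E 7, pass-S 63
  after 4 — PE[1][1] acc=97, pass-E 8, pass-S 97
  after 4 — PE[1][2] acc=63, pass-E 5, pass-S 63
  after 5 — PE[0][2] acc=0, pass-E 0, pass-S 0
  after 5 — PE[1][1] acc=0, pass-E 0, pass-S 0
  after 5 — PE[1][2] acc=135, pass-E 8, pass-S 135

PE[1][2].acc = 135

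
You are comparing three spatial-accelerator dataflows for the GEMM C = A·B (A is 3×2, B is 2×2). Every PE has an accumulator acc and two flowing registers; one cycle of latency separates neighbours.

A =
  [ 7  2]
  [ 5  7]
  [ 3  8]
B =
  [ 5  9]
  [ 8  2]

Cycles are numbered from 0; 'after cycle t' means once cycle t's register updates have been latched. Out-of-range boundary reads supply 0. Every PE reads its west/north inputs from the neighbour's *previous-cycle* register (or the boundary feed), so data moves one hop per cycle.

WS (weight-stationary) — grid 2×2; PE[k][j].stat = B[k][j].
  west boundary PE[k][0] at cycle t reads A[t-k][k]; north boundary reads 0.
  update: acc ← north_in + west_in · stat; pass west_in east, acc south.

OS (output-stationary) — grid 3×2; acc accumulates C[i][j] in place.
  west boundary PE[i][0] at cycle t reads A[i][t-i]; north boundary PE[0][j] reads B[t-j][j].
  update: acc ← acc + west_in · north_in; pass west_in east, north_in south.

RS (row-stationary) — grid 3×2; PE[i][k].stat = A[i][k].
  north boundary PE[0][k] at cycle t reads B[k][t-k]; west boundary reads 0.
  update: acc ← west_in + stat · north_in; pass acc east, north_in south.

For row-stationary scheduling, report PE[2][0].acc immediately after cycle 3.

PE[2][0].acc = 27

RS 3×2: PE[2][0] cycle-by-cycle (with neighbour feeds):
  c0 r1c0: 0 / 0 / 0
  c0 r2c0: 0 / 0 / 0
  c1 r1c0: 25 / 25 / 5
  c1 r2c0: 0 / 0 / 0
  c2 r1c0: 45 / 45 / 9
  c2 r2c0: 15 / 15 / 5
  c3 r1c0: 0 / 0 / 0
  c3 r2c0: 27 / 27 / 9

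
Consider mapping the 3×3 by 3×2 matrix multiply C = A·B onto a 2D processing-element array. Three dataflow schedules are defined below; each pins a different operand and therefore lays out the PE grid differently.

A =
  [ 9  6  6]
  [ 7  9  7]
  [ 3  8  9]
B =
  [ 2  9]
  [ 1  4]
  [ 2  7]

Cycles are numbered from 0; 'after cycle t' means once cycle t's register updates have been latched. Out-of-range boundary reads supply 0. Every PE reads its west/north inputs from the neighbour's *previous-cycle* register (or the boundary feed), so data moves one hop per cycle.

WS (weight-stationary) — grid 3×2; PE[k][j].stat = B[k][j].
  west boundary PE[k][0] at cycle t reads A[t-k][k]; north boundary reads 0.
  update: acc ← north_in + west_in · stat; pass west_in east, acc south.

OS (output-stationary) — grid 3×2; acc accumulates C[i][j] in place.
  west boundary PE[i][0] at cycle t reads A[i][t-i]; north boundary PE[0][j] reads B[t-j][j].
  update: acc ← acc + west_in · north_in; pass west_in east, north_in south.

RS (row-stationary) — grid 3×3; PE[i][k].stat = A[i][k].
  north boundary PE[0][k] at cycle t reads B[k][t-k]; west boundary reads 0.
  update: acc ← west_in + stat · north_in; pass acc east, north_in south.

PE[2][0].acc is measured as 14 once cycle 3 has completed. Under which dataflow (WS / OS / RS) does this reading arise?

dataflow = OS

WS [3×2] PE[2][0] across cycles:
  cycle 0: PE[2][0] → acc 0, east 0, south 0
  cycle 1: PE[2][0] → acc 0, east 0, south 0
  cycle 2: PE[2][0] → acc 36, east 6, south 36
  cycle 3: PE[2][0] → acc 37, east 7, south 37
OS [3×2] PE[2][0] across cycles:
  cycle 0: PE[2][0] → acc 0, east 0, south 0
  cycle 1: PE[2][0] → acc 0, east 0, south 0
  cycle 2: PE[2][0] → acc 6, east 3, south 2
  cycle 3: PE[2][0] → acc 14, east 8, south 1
RS [3×3] PE[2][0] across cycles:
  cycle 0: PE[2][0] → acc 0, east 0, south 0
  cycle 1: PE[2][0] → acc 0, east 0, south 0
  cycle 2: PE[2][0] → acc 6, east 6, south 2
  cycle 3: PE[2][0] → acc 27, east 27, south 9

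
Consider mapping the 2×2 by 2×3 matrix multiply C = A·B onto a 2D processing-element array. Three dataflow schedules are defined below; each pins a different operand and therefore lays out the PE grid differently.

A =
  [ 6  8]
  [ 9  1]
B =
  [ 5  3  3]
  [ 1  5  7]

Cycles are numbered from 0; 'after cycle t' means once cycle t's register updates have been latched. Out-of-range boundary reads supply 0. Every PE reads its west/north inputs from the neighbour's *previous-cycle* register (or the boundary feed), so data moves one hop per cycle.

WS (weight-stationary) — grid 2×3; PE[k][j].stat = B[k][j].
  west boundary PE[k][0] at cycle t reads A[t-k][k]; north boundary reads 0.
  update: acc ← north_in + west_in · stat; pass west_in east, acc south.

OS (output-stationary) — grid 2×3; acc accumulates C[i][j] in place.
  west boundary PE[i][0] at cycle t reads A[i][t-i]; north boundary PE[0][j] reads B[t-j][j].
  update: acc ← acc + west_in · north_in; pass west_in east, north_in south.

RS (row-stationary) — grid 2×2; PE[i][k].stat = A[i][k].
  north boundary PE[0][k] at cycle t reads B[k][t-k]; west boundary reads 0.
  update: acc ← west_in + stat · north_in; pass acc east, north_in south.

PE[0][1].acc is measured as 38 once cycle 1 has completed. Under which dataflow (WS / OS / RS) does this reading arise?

dataflow = RS

WS (2×3 grid), PE[0][1]:
  after 0 — PE[0][1] acc=0, pass-E 0, pass-S 0
  after 1 — PE[0][1] acc=18, pass-E 6, pass-S 18
OS (2×3 grid), PE[0][1]:
  after 0 — PE[0][1] acc=0, pass-E 0, pass-S 0
  after 1 — PE[0][1] acc=18, pass-E 6, pass-S 3
RS (2×2 grid), PE[0][1]:
  after 0 — PE[0][1] acc=0, pass-E 0, pass-S 0
  after 1 — PE[0][1] acc=38, pass-E 38, pass-S 1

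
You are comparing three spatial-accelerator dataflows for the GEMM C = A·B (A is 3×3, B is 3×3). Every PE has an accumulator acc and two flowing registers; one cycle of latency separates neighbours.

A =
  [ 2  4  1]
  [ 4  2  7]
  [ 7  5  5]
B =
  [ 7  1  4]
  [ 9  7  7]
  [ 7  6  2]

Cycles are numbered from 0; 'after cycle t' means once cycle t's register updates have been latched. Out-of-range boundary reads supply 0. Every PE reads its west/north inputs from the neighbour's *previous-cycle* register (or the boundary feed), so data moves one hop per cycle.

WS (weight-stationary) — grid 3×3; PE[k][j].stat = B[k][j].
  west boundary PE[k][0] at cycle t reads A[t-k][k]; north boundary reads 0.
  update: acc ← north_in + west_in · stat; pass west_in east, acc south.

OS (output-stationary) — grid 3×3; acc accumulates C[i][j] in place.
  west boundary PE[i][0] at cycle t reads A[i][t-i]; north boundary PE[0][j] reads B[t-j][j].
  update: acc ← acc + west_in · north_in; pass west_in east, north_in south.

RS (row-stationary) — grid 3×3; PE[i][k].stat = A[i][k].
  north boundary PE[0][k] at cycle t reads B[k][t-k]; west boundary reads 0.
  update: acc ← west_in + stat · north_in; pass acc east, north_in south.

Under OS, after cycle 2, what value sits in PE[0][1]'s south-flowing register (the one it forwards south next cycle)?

OS 3×3: PE[0][1] cycle-by-cycle (with neighbour feeds):
  step 0 · PE0,0: acc=14; fwd→2 fwd↓7
  step 0 · PE0,1: acc=0; fwd→0 fwd↓0
  step 1 · PE0,0: acc=50; fwd→4 fwd↓9
  step 1 · PE0,1: acc=2; fwd→2 fwd↓1
  step 2 · PE0,0: acc=57; fwd→1 fwd↓7
  step 2 · PE0,1: acc=30; fwd→4 fwd↓7

register = 7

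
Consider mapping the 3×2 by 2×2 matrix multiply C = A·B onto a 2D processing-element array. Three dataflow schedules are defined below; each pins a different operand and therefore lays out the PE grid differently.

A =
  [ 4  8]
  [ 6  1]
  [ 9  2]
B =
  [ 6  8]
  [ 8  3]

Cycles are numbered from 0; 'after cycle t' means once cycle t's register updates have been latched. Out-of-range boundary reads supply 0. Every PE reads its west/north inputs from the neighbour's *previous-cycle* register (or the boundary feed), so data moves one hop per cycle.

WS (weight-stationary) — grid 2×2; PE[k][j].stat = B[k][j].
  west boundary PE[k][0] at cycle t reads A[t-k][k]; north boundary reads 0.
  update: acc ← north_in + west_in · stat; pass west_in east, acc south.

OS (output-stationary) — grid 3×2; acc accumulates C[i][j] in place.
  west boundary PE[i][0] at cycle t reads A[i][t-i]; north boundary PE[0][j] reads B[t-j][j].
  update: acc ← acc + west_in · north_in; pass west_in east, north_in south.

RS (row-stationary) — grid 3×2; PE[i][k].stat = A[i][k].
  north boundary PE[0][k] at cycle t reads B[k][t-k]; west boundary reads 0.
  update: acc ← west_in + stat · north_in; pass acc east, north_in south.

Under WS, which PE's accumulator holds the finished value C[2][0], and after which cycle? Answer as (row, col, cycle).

WS — PE[1][0] is where C[2][0] collects:
  cycle 0: PE[1][0] → acc 0, east 0, south 0
  cycle 1: PE[1][0] → acc 88, east 8, south 88
  cycle 2: PE[1][0] → acc 44, east 1, south 44
  cycle 3: PE[1][0] → acc 70, east 2, south 70

(row, col, cycle) = (1, 0, 3)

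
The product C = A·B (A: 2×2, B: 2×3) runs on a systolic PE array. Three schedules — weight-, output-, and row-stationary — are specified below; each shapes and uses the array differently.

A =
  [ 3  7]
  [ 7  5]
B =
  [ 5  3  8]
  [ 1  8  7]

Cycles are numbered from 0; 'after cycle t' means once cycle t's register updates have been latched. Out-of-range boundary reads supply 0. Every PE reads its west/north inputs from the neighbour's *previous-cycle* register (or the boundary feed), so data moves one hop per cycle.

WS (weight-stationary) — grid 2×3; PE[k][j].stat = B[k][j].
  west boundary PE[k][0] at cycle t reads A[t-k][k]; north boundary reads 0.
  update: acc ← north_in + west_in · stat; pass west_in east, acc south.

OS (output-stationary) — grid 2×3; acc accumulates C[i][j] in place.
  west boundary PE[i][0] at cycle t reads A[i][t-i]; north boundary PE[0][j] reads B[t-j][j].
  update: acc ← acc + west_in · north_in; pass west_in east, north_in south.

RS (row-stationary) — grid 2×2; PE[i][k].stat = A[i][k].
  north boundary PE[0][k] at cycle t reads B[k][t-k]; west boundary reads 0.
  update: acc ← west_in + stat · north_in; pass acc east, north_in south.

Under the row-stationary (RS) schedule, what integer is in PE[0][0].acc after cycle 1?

PE[0][0].acc = 9

RS on a 2×2 grid — tracing PE[0][0] and its feeders:
  c0 r0c0: 15 / 15 / 5
  c1 r0c0: 9 / 9 / 3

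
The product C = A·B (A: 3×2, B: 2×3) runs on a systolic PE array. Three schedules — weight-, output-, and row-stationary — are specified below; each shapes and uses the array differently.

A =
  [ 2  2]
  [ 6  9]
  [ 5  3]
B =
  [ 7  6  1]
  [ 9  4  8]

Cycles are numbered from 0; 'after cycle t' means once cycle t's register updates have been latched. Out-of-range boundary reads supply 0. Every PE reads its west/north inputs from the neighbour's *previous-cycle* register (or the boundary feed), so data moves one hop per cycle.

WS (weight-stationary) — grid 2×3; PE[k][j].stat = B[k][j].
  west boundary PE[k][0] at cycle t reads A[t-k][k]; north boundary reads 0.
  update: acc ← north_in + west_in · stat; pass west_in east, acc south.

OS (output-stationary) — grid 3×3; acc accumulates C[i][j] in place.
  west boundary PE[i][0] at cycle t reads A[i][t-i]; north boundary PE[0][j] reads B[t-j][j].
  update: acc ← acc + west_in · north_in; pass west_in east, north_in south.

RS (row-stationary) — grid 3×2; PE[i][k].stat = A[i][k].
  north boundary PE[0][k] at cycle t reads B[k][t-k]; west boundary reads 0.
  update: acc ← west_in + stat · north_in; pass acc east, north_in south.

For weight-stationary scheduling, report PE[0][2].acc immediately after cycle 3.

WS on a 2×3 grid — tracing PE[0][2] and its feeders:
  0: (0,1).acc=0  regs=<0,0>
  0: (0,2).acc=0  regs=<0,0>
  1: (0,1).acc=12  regs=<2,12>
  1: (0,2).acc=0  regs=<0,0>
  2: (0,1).acc=36  regs=<6,36>
  2: (0,2).acc=2  regs=<2,2>
  3: (0,1).acc=30  regs=<5,30>
  3: (0,2).acc=6  regs=<6,6>

PE[0][2].acc = 6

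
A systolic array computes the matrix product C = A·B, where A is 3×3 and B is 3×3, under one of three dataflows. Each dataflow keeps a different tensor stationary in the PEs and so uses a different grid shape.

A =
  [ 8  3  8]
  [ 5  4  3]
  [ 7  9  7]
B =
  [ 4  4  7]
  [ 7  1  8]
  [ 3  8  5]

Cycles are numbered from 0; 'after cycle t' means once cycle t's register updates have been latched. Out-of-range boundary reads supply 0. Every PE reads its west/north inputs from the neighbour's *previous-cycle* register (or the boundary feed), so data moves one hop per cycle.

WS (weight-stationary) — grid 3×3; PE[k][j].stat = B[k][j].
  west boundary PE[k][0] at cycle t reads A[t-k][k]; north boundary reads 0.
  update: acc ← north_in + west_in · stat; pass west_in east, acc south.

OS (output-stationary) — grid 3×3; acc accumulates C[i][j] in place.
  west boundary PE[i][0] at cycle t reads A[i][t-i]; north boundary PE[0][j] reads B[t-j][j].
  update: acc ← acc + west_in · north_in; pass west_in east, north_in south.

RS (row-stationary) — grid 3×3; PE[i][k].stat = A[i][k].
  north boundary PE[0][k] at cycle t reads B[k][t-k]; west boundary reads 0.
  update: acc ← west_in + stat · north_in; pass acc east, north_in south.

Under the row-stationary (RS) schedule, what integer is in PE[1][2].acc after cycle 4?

PE[1][2].acc = 48

Tracing RS — 3×3 array, target PE[1][2]:
  c0 r0c2: 0 / 0 / 0
  c0 r1c1: 0 / 0 / 0
  c0 r1c2: 0 / 0 / 0
  c1 r0c2: 0 / 0 / 0
  c1 r1c1: 0 / 0 / 0
  c1 r1c2: 0 / 0 / 0
  c2 r0c2: 77 / 77 / 3
  c2 r1c1: 48 / 48 / 7
  c2 r1c2: 0 / 0 / 0
  c3 r0c2: 99 / 99 / 8
  c3 r1c1: 24 / 24 / 1
  c3 r1c2: 57 / 57 / 3
  c4 r0c2: 120 / 120 / 5
  c4 r1c1: 67 / 67 / 8
  c4 r1c2: 48 / 48 / 8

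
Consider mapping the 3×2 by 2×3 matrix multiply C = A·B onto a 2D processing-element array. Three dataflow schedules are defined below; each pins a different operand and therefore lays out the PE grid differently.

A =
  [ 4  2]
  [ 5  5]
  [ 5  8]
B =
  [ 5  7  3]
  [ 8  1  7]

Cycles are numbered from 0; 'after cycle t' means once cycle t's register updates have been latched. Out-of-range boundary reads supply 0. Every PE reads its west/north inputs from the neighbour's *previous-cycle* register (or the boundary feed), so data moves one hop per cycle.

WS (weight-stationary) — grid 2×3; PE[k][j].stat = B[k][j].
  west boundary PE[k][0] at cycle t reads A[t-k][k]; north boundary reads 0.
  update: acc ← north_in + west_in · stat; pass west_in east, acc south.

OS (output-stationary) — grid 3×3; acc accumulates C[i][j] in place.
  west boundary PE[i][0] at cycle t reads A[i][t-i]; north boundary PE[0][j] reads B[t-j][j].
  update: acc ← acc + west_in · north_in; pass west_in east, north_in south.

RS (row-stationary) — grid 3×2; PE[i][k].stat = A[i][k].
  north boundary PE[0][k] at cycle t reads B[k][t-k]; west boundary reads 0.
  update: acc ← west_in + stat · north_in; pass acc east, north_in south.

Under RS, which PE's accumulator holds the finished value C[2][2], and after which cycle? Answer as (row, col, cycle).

(row, col, cycle) = (2, 1, 5)

Under RS, C[2][2] lands at PE[2][1]:
  0: (2,1).acc=0  regs=<0,0>
  1: (2,1).acc=0  regs=<0,0>
  2: (2,1).acc=0  regs=<0,0>
  3: (2,1).acc=89  regs=<89,8>
  4: (2,1).acc=43  regs=<43,1>
  5: (2,1).acc=71  regs=<71,7>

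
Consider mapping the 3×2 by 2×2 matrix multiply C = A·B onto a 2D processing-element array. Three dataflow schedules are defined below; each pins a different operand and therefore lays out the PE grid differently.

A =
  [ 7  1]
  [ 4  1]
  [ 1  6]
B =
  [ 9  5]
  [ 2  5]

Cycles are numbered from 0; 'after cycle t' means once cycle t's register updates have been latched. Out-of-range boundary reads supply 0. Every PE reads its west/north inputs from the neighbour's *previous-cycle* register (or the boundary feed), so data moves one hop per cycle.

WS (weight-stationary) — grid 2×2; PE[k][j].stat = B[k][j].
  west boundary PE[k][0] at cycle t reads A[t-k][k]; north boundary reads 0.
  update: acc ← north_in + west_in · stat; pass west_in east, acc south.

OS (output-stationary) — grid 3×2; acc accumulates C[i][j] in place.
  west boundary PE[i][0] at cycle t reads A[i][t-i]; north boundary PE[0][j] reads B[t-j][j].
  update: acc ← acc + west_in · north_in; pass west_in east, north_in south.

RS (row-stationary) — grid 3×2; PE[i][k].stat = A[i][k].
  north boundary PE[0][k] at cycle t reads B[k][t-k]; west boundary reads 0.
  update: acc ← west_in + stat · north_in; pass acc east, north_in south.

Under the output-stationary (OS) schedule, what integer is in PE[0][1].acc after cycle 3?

OS 3×2: PE[0][1] cycle-by-cycle (with neighbour feeds):
  [0] (0,0) acc=63 (h:7 v:9)
  [0] (0,1) acc=0 (h:0 v:0)
  [1] (0,0) acc=65 (h:1 v:2)
  [1] (0,1) acc=35 (h:7 v:5)
  [2] (0,0) acc=65 (h:0 v:0)
  [2] (0,1) acc=40 (h:1 v:5)
  [3] (0,0) acc=65 (h:0 v:0)
  [3] (0,1) acc=40 (h:0 v:0)

PE[0][1].acc = 40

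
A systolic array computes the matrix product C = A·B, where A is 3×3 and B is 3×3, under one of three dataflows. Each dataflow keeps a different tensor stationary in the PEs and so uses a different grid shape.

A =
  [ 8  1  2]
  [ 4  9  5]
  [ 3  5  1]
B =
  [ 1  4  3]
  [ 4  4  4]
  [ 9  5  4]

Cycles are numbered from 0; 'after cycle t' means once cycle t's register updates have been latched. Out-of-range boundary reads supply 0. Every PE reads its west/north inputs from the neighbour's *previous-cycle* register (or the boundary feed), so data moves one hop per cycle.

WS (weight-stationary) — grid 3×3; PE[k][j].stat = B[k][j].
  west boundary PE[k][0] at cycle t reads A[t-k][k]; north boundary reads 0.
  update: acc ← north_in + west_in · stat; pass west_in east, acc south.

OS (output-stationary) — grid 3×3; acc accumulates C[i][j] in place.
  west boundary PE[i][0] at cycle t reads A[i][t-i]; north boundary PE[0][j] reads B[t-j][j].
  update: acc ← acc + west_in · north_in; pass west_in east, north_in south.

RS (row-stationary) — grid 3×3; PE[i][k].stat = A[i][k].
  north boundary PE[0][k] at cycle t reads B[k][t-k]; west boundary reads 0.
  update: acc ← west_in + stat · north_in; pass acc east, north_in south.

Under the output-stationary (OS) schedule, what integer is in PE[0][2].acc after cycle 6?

PE[0][2].acc = 36

Tracing OS — 3×3 array, target PE[0][2]:
  [0] (0,1) acc=0 (h:0 v:0)
  [0] (0,2) acc=0 (h:0 v:0)
  [1] (0,1) acc=32 (h:8 v:4)
  [1] (0,2) acc=0 (h:0 v:0)
  [2] (0,1) acc=36 (h:1 v:4)
  [2] (0,2) acc=24 (h:8 v:3)
  [3] (0,1) acc=46 (h:2 v:5)
  [3] (0,2) acc=28 (h:1 v:4)
  [4] (0,1) acc=46 (h:0 v:0)
  [4] (0,2) acc=36 (h:2 v:4)
  [5] (0,1) acc=46 (h:0 v:0)
  [5] (0,2) acc=36 (h:0 v:0)
  [6] (0,1) acc=46 (h:0 v:0)
  [6] (0,2) acc=36 (h:0 v:0)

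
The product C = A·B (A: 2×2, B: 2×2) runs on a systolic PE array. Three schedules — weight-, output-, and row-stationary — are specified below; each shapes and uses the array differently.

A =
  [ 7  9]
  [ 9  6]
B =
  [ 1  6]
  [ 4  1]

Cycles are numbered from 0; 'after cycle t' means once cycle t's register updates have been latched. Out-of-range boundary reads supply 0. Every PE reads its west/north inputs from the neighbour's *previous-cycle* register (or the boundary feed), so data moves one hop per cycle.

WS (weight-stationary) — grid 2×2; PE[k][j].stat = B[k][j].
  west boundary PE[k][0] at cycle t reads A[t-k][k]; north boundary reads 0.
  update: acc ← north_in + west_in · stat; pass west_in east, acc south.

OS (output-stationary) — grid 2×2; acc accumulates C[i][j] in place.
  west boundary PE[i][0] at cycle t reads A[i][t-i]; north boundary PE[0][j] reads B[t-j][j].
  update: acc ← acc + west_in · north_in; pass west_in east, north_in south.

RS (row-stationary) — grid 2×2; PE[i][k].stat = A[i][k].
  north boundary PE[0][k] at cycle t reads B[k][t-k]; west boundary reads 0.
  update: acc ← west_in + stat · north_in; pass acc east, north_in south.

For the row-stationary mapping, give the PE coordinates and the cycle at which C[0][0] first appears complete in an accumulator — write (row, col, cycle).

Under RS, C[0][0] lands at PE[0][1]:
  step 0 · PE0,1: acc=0; fwd→0 fwd↓0
  step 1 · PE0,1: acc=43; fwd→43 fwd↓4

(row, col, cycle) = (0, 1, 1)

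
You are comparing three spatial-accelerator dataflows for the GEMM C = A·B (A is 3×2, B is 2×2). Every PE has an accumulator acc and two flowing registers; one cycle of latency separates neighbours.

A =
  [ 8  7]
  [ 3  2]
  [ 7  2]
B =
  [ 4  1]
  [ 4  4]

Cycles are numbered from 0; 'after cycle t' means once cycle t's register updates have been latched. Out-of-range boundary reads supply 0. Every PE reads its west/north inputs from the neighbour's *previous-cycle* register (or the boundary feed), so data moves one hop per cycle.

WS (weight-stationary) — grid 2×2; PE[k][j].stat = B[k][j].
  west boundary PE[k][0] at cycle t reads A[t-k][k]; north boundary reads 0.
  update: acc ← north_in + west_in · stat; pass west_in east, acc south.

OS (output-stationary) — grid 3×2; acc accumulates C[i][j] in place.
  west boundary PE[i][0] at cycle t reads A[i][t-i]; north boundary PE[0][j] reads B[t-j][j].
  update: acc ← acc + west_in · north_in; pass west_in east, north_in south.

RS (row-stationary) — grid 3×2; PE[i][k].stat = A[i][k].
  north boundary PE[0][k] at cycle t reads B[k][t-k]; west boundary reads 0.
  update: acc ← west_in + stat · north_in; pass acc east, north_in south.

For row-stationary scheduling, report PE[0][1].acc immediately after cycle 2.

PE[0][1].acc = 36

Tracing RS — 3×2 array, target PE[0][1]:
  [0] (0,0) acc=32 (h:32 v:4)
  [0] (0,1) acc=0 (h:0 v:0)
  [1] (0,0) acc=8 (h:8 v:1)
  [1] (0,1) acc=60 (h:60 v:4)
  [2] (0,0) acc=0 (h:0 v:0)
  [2] (0,1) acc=36 (h:36 v:4)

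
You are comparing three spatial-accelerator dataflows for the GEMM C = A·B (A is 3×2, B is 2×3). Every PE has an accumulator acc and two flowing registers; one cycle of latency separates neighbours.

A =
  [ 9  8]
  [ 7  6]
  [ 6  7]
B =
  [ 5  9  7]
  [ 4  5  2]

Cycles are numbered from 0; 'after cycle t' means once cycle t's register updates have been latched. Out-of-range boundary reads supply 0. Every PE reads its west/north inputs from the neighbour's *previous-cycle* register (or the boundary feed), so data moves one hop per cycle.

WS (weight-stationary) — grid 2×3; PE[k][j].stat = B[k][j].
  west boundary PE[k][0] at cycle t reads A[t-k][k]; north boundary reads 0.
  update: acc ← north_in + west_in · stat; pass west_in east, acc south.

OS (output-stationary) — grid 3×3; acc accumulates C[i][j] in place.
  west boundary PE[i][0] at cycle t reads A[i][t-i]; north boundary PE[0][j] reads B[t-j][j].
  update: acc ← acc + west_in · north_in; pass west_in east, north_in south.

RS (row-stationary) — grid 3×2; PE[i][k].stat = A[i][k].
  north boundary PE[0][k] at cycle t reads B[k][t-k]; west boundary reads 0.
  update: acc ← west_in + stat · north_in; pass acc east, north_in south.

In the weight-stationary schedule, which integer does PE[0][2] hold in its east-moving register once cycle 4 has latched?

WS on a 2×3 grid — tracing PE[0][2] and its feeders:
  t=0 PE[0][1]: acc=0 h=0 v=0
  t=0 PE[0][2]: acc=0 h=0 v=0
  t=1 PE[0][1]: acc=81 h=9 v=81
  t=1 PE[0][2]: acc=0 h=0 v=0
  t=2 PE[0][1]: acc=63 h=7 v=63
  t=2 PE[0][2]: acc=63 h=9 v=63
  t=3 PE[0][1]: acc=54 h=6 v=54
  t=3 PE[0][2]: acc=49 h=7 v=49
  t=4 PE[0][1]: acc=0 h=0 v=0
  t=4 PE[0][2]: acc=42 h=6 v=42

register = 6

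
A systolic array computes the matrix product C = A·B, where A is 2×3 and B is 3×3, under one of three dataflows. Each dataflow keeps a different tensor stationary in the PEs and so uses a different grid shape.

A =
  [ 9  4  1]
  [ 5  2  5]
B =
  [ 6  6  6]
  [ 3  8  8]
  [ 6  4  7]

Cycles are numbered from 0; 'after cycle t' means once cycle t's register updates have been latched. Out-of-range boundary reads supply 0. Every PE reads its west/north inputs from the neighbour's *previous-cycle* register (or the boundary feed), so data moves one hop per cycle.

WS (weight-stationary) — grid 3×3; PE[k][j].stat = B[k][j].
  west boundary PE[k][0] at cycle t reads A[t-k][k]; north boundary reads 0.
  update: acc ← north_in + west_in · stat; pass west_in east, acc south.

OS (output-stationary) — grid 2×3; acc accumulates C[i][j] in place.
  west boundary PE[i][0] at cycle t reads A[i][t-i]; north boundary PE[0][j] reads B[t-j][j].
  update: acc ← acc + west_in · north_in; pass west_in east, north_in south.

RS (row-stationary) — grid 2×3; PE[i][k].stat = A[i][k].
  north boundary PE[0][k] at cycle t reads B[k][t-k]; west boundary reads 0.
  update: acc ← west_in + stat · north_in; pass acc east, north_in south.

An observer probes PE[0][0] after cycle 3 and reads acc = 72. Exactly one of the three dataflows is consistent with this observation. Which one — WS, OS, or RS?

WS [3×3] PE[0][0] across cycles:
  cycle 0: PE[0][0] → acc 54, east 9, south 54
  cycle 1: PE[0][0] → acc 30, east 5, south 30
  cycle 2: PE[0][0] → acc 0, east 0, south 0
  cycle 3: PE[0][0] → acc 0, east 0, south 0
OS [2×3] PE[0][0] across cycles:
  cycle 0: PE[0][0] → acc 54, east 9, south 6
  cycle 1: PE[0][0] → acc 66, east 4, south 3
  cycle 2: PE[0][0] → acc 72, east 1, south 6
  cycle 3: PE[0][0] → acc 72, east 0, south 0
RS [2×3] PE[0][0] across cycles:
  cycle 0: PE[0][0] → acc 54, east 54, south 6
  cycle 1: PE[0][0] → acc 54, east 54, south 6
  cycle 2: PE[0][0] → acc 54, east 54, south 6
  cycle 3: PE[0][0] → acc 0, east 0, south 0

dataflow = OS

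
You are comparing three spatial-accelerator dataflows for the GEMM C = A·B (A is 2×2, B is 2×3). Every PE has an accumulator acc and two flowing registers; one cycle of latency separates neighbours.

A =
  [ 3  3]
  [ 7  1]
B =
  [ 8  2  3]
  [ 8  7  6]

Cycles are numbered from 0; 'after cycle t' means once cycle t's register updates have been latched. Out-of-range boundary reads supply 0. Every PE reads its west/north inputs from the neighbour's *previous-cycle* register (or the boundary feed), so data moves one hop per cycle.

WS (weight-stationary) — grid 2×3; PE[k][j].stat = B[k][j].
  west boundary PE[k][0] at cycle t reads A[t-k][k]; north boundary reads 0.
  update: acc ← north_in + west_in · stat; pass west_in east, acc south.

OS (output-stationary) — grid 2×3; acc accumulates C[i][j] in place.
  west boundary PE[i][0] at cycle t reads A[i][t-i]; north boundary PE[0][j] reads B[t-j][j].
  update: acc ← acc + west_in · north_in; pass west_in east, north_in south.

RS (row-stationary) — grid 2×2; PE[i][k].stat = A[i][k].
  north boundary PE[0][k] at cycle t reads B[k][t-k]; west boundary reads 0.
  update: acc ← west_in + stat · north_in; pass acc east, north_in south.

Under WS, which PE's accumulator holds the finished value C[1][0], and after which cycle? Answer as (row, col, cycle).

WS — PE[1][0] is where C[1][0] collects:
  c0 r1c0: 0 / 0 / 0
  c1 r1c0: 48 / 3 / 48
  c2 r1c0: 64 / 1 / 64

(row, col, cycle) = (1, 0, 2)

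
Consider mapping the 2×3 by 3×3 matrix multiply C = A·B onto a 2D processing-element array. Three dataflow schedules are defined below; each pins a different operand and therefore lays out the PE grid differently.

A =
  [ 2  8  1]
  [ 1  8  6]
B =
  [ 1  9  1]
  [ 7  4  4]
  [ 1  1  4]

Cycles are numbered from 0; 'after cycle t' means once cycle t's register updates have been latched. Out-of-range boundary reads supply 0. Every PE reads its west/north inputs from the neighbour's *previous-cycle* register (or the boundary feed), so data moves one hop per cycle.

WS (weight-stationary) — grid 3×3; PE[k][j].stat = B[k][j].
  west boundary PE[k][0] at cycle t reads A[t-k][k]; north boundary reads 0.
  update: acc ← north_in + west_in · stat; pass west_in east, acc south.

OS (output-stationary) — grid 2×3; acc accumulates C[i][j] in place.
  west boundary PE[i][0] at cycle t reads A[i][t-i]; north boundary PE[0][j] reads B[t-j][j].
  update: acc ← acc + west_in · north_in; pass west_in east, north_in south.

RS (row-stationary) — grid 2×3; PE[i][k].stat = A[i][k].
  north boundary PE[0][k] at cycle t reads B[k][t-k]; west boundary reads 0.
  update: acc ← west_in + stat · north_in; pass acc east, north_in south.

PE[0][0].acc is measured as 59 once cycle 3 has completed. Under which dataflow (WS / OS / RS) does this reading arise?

dataflow = OS

Under WS (3×3), PE[0][0]:
  0: (0,0).acc=2  regs=<2,2>
  1: (0,0).acc=1  regs=<1,1>
  2: (0,0).acc=0  regs=<0,0>
  3: (0,0).acc=0  regs=<0,0>
Under OS (2×3), PE[0][0]:
  0: (0,0).acc=2  regs=<2,1>
  1: (0,0).acc=58  regs=<8,7>
  2: (0,0).acc=59  regs=<1,1>
  3: (0,0).acc=59  regs=<0,0>
Under RS (2×3), PE[0][0]:
  0: (0,0).acc=2  regs=<2,1>
  1: (0,0).acc=18  regs=<18,9>
  2: (0,0).acc=2  regs=<2,1>
  3: (0,0).acc=0  regs=<0,0>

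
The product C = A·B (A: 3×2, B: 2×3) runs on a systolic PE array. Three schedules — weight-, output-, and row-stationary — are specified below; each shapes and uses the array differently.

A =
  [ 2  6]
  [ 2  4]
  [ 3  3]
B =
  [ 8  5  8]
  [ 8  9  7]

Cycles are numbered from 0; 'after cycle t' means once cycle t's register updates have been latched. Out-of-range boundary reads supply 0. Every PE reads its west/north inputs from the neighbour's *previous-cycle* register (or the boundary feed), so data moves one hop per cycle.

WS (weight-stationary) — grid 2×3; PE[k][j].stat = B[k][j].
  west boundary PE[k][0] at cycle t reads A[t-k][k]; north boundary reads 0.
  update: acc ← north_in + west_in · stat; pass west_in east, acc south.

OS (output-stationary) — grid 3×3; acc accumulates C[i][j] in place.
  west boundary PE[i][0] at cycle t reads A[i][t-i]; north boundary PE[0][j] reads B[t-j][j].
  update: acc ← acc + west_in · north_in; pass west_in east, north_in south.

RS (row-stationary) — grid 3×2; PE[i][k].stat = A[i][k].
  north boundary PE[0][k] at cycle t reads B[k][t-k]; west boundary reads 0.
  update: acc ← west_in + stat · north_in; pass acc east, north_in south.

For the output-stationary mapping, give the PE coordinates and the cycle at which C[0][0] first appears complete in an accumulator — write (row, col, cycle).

(row, col, cycle) = (0, 0, 1)

OS — PE[0][0] is where C[0][0] collects:
  @0  [0,0]  acc 16  |  →2  ↓8
  @1  [0,0]  acc 64  |  →6  ↓8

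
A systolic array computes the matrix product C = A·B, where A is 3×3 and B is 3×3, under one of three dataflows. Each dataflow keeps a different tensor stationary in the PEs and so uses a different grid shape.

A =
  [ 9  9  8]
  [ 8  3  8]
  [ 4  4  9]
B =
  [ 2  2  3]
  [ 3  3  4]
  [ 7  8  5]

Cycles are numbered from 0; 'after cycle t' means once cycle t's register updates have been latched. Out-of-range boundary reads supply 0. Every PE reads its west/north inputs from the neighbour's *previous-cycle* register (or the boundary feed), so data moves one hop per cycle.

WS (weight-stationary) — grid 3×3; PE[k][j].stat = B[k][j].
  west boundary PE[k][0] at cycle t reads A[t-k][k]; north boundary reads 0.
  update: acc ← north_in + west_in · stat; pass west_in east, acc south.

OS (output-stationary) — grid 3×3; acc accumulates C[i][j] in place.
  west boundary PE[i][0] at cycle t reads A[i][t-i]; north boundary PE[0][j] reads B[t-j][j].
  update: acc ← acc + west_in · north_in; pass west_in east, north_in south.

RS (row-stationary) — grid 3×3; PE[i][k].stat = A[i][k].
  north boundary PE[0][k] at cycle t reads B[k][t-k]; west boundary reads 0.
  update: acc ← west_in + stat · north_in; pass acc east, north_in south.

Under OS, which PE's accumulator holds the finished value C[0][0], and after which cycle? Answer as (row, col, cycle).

OS — PE[0][0] is where C[0][0] collects:
  cycle 0: PE[0][0] → acc 18, east 9, south 2
  cycle 1: PE[0][0] → acc 45, east 9, south 3
  cycle 2: PE[0][0] → acc 101, east 8, south 7

(row, col, cycle) = (0, 0, 2)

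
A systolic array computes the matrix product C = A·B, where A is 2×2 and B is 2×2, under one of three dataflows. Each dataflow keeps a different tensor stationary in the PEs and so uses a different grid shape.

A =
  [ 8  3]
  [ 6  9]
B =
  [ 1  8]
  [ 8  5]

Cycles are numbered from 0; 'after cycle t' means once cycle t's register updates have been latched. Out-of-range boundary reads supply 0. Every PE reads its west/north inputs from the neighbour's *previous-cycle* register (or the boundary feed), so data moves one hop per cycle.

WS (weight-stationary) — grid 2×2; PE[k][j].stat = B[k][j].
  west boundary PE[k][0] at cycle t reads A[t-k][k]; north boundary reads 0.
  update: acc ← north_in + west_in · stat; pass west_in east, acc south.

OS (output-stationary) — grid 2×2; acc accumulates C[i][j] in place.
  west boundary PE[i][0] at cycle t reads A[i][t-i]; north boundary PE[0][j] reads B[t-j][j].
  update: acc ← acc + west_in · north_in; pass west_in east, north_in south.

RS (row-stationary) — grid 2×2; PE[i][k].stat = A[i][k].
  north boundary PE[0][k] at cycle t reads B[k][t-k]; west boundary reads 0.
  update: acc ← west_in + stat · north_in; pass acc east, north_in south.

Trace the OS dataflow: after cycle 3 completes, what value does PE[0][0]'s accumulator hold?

PE[0][0].acc = 32

OS on a 2×2 grid — tracing PE[0][0] and its feeders:
  0: (0,0).acc=8  regs=<8,1>
  1: (0,0).acc=32  regs=<3,8>
  2: (0,0).acc=32  regs=<0,0>
  3: (0,0).acc=32  regs=<0,0>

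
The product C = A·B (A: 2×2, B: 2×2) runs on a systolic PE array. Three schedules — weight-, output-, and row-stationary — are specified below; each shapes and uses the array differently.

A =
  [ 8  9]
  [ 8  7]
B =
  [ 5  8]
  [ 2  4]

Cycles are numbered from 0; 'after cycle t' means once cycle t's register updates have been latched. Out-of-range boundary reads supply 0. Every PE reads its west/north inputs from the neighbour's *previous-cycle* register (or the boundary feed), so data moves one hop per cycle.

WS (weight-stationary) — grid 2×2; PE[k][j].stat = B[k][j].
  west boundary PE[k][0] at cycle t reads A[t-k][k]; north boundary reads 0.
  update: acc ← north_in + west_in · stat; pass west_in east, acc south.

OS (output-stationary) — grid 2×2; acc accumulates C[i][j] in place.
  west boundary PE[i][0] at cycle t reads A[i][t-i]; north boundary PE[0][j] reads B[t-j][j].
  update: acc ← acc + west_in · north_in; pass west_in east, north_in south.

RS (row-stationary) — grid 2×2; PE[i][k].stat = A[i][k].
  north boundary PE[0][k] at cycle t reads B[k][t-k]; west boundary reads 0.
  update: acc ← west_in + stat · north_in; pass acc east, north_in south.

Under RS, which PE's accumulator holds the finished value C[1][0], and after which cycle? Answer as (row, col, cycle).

RS — PE[1][1] is where C[1][0] collects:
  c0 r1c1: 0 / 0 / 0
  c1 r1c1: 0 / 0 / 0
  c2 r1c1: 54 / 54 / 2

(row, col, cycle) = (1, 1, 2)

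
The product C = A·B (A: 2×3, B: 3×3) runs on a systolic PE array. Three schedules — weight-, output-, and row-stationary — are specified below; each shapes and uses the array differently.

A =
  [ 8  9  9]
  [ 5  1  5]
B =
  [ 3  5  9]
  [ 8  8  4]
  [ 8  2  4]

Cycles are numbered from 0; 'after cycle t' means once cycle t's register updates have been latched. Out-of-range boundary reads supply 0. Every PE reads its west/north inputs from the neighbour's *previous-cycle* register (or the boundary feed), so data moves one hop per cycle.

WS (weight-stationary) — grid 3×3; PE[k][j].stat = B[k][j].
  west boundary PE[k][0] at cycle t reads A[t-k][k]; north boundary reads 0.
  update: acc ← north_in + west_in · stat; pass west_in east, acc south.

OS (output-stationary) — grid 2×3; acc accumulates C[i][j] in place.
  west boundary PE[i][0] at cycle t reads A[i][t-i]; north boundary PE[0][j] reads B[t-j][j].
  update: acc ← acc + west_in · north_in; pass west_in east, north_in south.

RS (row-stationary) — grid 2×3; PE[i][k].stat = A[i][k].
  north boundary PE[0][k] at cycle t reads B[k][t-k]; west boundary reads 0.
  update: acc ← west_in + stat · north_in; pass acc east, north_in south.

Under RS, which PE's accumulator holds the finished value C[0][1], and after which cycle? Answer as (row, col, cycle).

(row, col, cycle) = (0, 2, 3)

Under RS, C[0][1] lands at PE[0][2]:
  c0 r0c2: 0 / 0 / 0
  c1 r0c2: 0 / 0 / 0
  c2 r0c2: 168 / 168 / 8
  c3 r0c2: 130 / 130 / 2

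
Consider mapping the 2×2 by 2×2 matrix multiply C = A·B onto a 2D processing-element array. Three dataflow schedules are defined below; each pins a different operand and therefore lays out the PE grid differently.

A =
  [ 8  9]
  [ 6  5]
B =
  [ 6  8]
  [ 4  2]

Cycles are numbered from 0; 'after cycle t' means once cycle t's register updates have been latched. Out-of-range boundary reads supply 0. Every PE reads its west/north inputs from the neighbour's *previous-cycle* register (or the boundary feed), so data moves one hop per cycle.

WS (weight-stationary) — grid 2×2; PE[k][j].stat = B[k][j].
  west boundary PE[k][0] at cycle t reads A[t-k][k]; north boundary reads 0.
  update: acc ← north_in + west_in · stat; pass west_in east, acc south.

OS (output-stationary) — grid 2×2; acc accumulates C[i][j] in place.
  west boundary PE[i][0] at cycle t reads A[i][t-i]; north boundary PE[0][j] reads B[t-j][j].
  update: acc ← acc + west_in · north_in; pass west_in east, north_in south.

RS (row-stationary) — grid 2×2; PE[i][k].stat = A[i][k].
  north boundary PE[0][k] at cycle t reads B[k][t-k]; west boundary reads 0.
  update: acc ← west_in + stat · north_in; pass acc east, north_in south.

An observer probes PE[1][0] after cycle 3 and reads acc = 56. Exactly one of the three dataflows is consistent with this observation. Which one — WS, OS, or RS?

Under WS (2×2), PE[1][0]:
  c0 r1c0: 0 / 0 / 0
  c1 r1c0: 84 / 9 / 84
  c2 r1c0: 56 / 5 / 56
  c3 r1c0: 0 / 0 / 0
Under OS (2×2), PE[1][0]:
  c0 r1c0: 0 / 0 / 0
  c1 r1c0: 36 / 6 / 6
  c2 r1c0: 56 / 5 / 4
  c3 r1c0: 56 / 0 / 0
Under RS (2×2), PE[1][0]:
  c0 r1c0: 0 / 0 / 0
  c1 r1c0: 36 / 36 / 6
  c2 r1c0: 48 / 48 / 8
  c3 r1c0: 0 / 0 / 0

dataflow = OS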